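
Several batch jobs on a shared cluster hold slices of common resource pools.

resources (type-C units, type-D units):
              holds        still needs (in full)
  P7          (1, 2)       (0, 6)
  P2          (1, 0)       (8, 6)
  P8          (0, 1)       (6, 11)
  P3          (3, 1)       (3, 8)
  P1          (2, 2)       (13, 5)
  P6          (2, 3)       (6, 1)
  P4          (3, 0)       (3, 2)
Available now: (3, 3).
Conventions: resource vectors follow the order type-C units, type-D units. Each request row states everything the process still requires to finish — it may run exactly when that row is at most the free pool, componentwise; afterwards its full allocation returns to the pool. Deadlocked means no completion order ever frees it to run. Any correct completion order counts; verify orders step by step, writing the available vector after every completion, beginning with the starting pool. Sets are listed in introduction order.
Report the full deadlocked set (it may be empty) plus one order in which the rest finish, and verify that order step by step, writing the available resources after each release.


Nothing here is deadlocked.
Key observation: there is always a runnable process — P4 first — so the state unwinds completely.
A valid finishing order for the others: P4, P6, P7, P2, P3, P1, P8. Step-by-step check:
  pool = (3, 3)
  P4 needs (3, 2) <= (3, 3) -> finishes; pool += (3, 0) = (6, 3)
  P6 needs (6, 1) <= (6, 3) -> finishes; pool += (2, 3) = (8, 6)
  P7 needs (0, 6) <= (8, 6) -> finishes; pool += (1, 2) = (9, 8)
  P2 needs (8, 6) <= (9, 8) -> finishes; pool += (1, 0) = (10, 8)
  P3 needs (3, 8) <= (10, 8) -> finishes; pool += (3, 1) = (13, 9)
  P1 needs (13, 5) <= (13, 9) -> finishes; pool += (2, 2) = (15, 11)
  P8 needs (6, 11) <= (15, 11) -> finishes; pool += (0, 1) = (15, 12)


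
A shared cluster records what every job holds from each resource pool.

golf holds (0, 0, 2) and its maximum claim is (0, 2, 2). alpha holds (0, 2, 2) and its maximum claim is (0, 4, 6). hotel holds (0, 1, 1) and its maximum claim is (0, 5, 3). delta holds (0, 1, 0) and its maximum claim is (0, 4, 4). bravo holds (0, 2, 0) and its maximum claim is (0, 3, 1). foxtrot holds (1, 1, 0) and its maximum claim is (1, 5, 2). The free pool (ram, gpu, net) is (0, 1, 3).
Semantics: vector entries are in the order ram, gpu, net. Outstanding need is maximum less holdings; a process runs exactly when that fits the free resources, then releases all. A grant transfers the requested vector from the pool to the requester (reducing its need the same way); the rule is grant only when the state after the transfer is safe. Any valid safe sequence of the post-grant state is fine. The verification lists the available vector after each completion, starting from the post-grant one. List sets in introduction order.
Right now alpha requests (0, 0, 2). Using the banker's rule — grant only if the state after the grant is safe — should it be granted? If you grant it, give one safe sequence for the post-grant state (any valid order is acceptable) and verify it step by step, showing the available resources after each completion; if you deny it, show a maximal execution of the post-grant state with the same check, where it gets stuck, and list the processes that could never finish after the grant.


GRANT — the state after the grant stays safe, e.g. via bravo, golf, alpha, hotel, delta, foxtrot.
Key observation: with (0, 1, 1) left after the transfer, bravo can run at once — the state stays safe.
Verifying the post-grant state step by step:
  pool = (0, 1, 1)
  run bravo (needs (0, 1, 1), free (0, 1, 1)); after release of (0, 2, 0) the pool is (0, 3, 1)
  run golf (needs (0, 2, 0), free (0, 3, 1)); after release of (0, 0, 2) the pool is (0, 3, 3)
  run alpha (needs (0, 2, 2), free (0, 3, 3)); after release of (0, 2, 4) the pool is (0, 5, 7)
  run hotel (needs (0, 4, 2), free (0, 5, 7)); after release of (0, 1, 1) the pool is (0, 6, 8)
  run delta (needs (0, 3, 4), free (0, 6, 8)); after release of (0, 1, 0) the pool is (0, 7, 8)
  run foxtrot (needs (0, 4, 2), free (0, 7, 8)); after release of (1, 1, 0) the pool is (1, 8, 8)


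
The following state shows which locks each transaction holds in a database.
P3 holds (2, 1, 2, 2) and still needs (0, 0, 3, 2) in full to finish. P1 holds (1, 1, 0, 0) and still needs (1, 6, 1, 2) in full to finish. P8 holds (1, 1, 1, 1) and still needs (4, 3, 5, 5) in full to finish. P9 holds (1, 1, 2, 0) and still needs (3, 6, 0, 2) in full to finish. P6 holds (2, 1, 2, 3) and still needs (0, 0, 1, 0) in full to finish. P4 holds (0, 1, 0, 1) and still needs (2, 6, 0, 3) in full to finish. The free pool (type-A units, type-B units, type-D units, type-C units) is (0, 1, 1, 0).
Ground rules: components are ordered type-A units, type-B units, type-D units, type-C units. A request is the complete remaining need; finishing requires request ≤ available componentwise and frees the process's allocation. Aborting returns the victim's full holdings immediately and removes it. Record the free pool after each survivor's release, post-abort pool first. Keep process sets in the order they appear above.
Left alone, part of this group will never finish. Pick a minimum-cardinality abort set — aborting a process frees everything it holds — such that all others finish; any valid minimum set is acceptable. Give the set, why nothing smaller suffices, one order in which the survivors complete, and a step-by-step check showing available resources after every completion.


Minimum abort set: P9 and P4.
Key observation: the deadlocked P1 becomes finishable only because P9 and P4 released (1, 2, 2, 1); it completes at step 4 below.
No one abort is enough; case by case: P3 alone leaves P1 blocked (short on type-B units); P1 alone leaves P9 blocked (short on type-B units); P8 alone leaves P1 blocked (short on type-B units); P9 alone leaves P1 blocked (short on type-B units); P6 alone leaves P1 blocked (short on type-B units); P4 alone leaves P1 blocked (short on type-B units).
One survivor order: P6, P3, P8, P1. Walking it through (post-abort pool first):
  pool = (1, 3, 3, 1)
  P6: need (0, 0, 1, 0) fits (1, 3, 3, 1); releases (2, 1, 2, 3), pool now (3, 4, 5, 4)
  P3: need (0, 0, 3, 2) fits (3, 4, 5, 4); releases (2, 1, 2, 2), pool now (5, 5, 7, 6)
  P8: need (4, 3, 5, 5) fits (5, 5, 7, 6); releases (1, 1, 1, 1), pool now (6, 6, 8, 7)
  P1: need (1, 6, 1, 2) fits (6, 6, 8, 7); releases (1, 1, 0, 0), pool now (7, 7, 8, 7)


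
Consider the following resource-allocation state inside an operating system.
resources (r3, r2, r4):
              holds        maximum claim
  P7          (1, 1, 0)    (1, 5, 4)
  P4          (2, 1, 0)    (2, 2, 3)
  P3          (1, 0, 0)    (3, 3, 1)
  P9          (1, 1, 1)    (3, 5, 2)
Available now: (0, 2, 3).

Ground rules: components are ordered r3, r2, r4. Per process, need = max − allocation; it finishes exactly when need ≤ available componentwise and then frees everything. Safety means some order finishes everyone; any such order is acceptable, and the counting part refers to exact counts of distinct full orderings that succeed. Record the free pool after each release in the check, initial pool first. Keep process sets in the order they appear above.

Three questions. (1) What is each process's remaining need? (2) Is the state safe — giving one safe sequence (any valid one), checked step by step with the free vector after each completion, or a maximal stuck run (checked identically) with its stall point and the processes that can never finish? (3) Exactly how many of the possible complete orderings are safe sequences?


(1) Outstanding need per process (order r3, r2, r4):
  P7: (0, 4, 4)
  P4: (0, 1, 3)
  P3: (2, 3, 1)
  P9: (2, 4, 1)
(2) UNSAFE.
Key observation: the wall is r2: completing P4, P3 brings the pool only to (3, 3, 3), and all the rest need more.
Going as far as possible: P4, P3; after that, nothing fits. Verifying each step:
  pool = (0, 2, 3)
  P4: need (0, 1, 3) fits (0, 2, 3); releases (2, 1, 0), pool now (2, 3, 3)
  P3: need (2, 3, 1) fits (2, 3, 3); releases (1, 0, 0), pool now (3, 3, 3)
  blocked: P7 wants (0, 4, 4), pool (3, 3, 3) — not enough r2 and r4
  blocked: P9 wants (2, 4, 1), pool (3, 3, 3) — not enough r2
Never able to finish: P7 and P9.
(3) Exactly 0 of the possible complete orderings are safe sequences.


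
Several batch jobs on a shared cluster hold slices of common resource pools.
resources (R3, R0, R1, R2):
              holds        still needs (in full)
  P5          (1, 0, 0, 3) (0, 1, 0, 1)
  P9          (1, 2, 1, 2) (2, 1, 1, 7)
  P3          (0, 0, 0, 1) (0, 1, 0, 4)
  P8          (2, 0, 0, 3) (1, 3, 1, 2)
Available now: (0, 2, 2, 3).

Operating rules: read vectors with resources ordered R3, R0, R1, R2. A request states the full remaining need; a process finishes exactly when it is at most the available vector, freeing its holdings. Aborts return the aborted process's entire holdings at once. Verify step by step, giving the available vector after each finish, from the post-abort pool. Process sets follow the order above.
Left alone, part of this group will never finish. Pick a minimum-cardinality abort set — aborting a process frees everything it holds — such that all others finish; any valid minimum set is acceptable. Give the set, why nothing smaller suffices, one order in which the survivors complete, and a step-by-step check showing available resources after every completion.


Minimum abort set: P9.
Key observation: P8 had no path to completion before; after the abort of P9 ((1, 2, 1, 2) returned), step 1 is where it fits.
No smaller set exists: with zero aborts the deadlock remains.
One survivor order: P8, P5, P3. Check, step by step (post-abort pool first):
  pool = (1, 4, 3, 5)
  run P8 (needs (1, 3, 1, 2), free (1, 4, 3, 5)); after release of (2, 0, 0, 3) the pool is (3, 4, 3, 8)
  run P5 (needs (0, 1, 0, 1), free (3, 4, 3, 8)); after release of (1, 0, 0, 3) the pool is (4, 4, 3, 11)
  run P3 (needs (0, 1, 0, 4), free (4, 4, 3, 11)); after release of (0, 0, 0, 1) the pool is (4, 4, 3, 12)


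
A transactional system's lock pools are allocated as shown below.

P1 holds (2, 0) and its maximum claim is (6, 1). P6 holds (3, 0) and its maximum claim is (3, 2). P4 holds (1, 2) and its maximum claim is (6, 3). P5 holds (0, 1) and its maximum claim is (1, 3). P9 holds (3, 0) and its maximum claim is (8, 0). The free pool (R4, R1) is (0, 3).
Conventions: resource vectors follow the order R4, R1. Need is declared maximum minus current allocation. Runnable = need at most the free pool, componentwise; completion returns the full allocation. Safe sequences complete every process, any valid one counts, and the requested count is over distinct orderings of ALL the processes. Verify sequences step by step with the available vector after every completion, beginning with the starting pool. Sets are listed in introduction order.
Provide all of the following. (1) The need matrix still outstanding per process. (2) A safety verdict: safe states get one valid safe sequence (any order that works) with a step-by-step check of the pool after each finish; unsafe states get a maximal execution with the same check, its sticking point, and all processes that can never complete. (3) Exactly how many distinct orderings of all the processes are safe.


(1) Outstanding need per process (order R4, R1):
  P1: (4, 1)
  P6: (0, 2)
  P4: (5, 1)
  P5: (1, 2)
  P9: (5, 0)
(2) The state is UNSAFE.
Key observation: after P6, P5 complete, (3, 4) is the best the pool ever gets, yet each leftover process wants more R4.
A maximal execution: P6, P5 — then nothing else fits. Step-by-step check:
  pool = (0, 3)
  P6: need (0, 2) fits (0, 3); releases (3, 0), pool now (3, 3)
  P5: need (1, 2) fits (3, 3); releases (0, 1), pool now (3, 4)
  P1 cannot run: need (4, 1) vs free (3, 4) (insufficient R4)
  P4 cannot run: need (5, 1) vs free (3, 4) (insufficient R4)
  P9 cannot run: need (5, 0) vs free (3, 4) (insufficient R4)
Processes that can never finish: P1, P4 and P9.
(3) Exactly 0 of the possible complete orderings are safe sequences.


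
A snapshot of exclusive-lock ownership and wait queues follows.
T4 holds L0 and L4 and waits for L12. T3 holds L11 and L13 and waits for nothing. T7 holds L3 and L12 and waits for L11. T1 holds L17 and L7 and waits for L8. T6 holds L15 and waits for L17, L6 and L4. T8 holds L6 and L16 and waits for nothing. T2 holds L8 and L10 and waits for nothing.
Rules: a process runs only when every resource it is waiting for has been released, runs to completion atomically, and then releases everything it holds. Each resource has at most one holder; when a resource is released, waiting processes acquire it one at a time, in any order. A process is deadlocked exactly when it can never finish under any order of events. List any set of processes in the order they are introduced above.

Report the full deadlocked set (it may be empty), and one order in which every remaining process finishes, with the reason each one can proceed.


No process is deadlocked.
Key observation: the wait relation is loop-free; peeling off processes with no waits unwinds the whole state.
One completion order for the rest: T2, T1, T3, T7, T4, T8, T6.
Check, step by step:
  T2 waits on nothing -> runs at once and releases L8 and L10
  run T1 (all its waits — L8 — are resolved); releases L17 and L7
  T3 waits on nothing -> runs at once and releases L11 and L13
  run T7 (all its waits — L11 — are resolved); releases L3 and L12
  run T4 (all its waits — L12 — are resolved); releases L0 and L4
  T8 waits on nothing -> runs at once and releases L6 and L16
  run T6 (all its waits — L17, L6 and L4 — are resolved); releases L15


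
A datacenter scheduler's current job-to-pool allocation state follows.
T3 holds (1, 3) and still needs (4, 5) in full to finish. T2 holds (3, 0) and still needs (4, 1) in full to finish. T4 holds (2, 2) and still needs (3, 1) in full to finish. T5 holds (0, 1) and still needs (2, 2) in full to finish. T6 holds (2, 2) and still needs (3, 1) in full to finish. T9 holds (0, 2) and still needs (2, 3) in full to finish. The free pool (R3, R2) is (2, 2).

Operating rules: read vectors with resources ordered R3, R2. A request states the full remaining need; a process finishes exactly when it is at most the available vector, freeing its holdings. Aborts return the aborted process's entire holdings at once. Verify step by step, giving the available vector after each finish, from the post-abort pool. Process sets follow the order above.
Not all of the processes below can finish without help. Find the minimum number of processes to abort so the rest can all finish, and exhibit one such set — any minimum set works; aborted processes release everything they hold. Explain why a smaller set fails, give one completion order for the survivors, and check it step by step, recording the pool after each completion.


Minimum abort set: T4.
Key observation: the returned (2, 2) from T4 is what brings T6 — unrunnable before, under any order — into play at step 1.
No smaller set exists: with zero aborts the deadlock remains.
One survivor order: T6, T9, T5, T3, T2. Walking it through (post-abort pool first):
  pool = (4, 4)
  run T6 (needs (3, 1), free (4, 4)); after release of (2, 2) the pool is (6, 6)
  run T9 (needs (2, 3), free (6, 6)); after release of (0, 2) the pool is (6, 8)
  run T5 (needs (2, 2), free (6, 8)); after release of (0, 1) the pool is (6, 9)
  run T3 (needs (4, 5), free (6, 9)); after release of (1, 3) the pool is (7, 12)
  run T2 (needs (4, 1), free (7, 12)); after release of (3, 0) the pool is (10, 12)


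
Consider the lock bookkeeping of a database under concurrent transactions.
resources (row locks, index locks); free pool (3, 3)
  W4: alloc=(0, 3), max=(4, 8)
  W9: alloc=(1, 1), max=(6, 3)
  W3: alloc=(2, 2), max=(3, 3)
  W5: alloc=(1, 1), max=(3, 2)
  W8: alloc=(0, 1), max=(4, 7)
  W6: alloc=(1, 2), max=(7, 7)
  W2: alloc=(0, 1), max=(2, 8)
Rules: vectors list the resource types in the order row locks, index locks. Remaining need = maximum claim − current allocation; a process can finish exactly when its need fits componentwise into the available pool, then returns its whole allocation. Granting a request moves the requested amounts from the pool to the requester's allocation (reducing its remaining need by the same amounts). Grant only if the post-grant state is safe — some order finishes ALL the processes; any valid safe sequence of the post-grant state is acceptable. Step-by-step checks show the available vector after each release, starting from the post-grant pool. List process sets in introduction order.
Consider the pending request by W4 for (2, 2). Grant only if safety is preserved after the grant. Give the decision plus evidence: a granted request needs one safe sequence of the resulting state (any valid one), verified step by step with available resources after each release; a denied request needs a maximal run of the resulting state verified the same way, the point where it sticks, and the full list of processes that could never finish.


GRANT: granting preserves safety; a valid post-grant sequence is W3, W4, W5, W9, W2, W6, W8.
Key observation: after the grant the pool drops to (1, 1), which still lets W3 finish first and unwind the rest.
Check on the post-grant state, step by step:
  pool = (1, 1)
  run W3 (needs (1, 1), free (1, 1)); after release of (2, 2) the pool is (3, 3)
  run W4 (needs (2, 3), free (3, 3)); after release of (2, 5) the pool is (5, 8)
  run W5 (needs (2, 1), free (5, 8)); after release of (1, 1) the pool is (6, 9)
  run W9 (needs (5, 2), free (6, 9)); after release of (1, 1) the pool is (7, 10)
  run W2 (needs (2, 7), free (7, 10)); after release of (0, 1) the pool is (7, 11)
  run W6 (needs (6, 5), free (7, 11)); after release of (1, 2) the pool is (8, 13)
  run W8 (needs (4, 6), free (8, 13)); after release of (0, 1) the pool is (8, 14)


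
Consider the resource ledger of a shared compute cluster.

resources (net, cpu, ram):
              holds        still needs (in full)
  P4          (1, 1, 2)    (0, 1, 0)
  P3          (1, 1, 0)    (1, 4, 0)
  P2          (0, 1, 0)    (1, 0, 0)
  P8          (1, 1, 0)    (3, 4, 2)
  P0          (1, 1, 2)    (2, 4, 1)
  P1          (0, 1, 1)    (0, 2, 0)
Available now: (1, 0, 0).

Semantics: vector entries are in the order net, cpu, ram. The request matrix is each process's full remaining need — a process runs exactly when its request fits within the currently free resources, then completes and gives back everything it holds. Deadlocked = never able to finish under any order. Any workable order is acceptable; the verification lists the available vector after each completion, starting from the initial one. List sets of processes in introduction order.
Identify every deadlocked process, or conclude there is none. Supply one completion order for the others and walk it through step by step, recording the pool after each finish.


Deadlocked: P3, P8 and P0.
Key observation: cpu is the bottleneck — with P2, P4, P1 done the pool holds (2, 3, 3), short of every remaining need.
One completion order for the rest: P2, P4, P1. Check, step by step:
  pool = (1, 0, 0)
  P2 needs (1, 0, 0) <= (1, 0, 0) -> finishes; pool += (0, 1, 0) = (1, 1, 0)
  P4 needs (0, 1, 0) <= (1, 1, 0) -> finishes; pool += (1, 1, 2) = (2, 2, 2)
  P1 needs (0, 2, 0) <= (2, 2, 2) -> finishes; pool += (0, 1, 1) = (2, 3, 3)
The blocked processes can never fit:
  blocked: P3 wants (1, 4, 0), pool (2, 3, 3) — not enough cpu
  blocked: P8 wants (3, 4, 2), pool (2, 3, 3) — not enough net and cpu
  blocked: P0 wants (2, 4, 1), pool (2, 3, 3) — not enough cpu


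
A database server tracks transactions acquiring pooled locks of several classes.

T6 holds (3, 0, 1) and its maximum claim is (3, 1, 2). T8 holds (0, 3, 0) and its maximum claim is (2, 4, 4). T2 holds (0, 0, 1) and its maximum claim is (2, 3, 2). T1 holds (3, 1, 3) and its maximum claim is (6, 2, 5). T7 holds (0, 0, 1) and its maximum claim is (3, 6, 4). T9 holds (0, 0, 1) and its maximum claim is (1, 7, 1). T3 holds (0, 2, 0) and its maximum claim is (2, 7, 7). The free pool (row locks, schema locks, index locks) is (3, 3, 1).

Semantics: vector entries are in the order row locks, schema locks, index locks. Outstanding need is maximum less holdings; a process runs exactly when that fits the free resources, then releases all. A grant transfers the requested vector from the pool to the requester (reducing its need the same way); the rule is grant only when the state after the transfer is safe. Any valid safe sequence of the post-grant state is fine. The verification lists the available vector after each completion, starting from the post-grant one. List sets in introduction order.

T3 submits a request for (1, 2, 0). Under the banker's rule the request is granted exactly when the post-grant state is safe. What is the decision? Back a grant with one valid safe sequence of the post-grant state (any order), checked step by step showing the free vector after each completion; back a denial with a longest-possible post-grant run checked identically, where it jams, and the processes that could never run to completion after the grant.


DENY. Granting would leave the state unsafe.
Key observation: after T6, T1, T8, T2 the pool peaks at (8, 5, 6), and each blocked process is short somewhere: T7 on schema locks; T9 on schema locks; T3 on index locks.
After a pretend grant, a maximal execution: T6, T1, T8, T2 — then nothing else fits. Verifying each step:
  pool = (2, 1, 1)
  T6 needs (0, 1, 1) <= (2, 1, 1) -> finishes; pool += (3, 0, 1) = (5, 1, 2)
  T1 needs (3, 1, 2) <= (5, 1, 2) -> finishes; pool += (3, 1, 3) = (8, 2, 5)
  T8 needs (2, 1, 4) <= (8, 2, 5) -> finishes; pool += (0, 3, 0) = (8, 5, 5)
  T2 needs (2, 3, 1) <= (8, 5, 5) -> finishes; pool += (0, 0, 1) = (8, 5, 6)
  T7 still needs (3, 6, 3) but only (8, 5, 6) is free — short on schema locks
  T9 still needs (1, 7, 0) but only (8, 5, 6) is free — short on schema locks
  T3 still needs (1, 3, 7) but only (8, 5, 6) is free — short on index locks
Had the request been granted, T7, T9 and T3 could never finish.


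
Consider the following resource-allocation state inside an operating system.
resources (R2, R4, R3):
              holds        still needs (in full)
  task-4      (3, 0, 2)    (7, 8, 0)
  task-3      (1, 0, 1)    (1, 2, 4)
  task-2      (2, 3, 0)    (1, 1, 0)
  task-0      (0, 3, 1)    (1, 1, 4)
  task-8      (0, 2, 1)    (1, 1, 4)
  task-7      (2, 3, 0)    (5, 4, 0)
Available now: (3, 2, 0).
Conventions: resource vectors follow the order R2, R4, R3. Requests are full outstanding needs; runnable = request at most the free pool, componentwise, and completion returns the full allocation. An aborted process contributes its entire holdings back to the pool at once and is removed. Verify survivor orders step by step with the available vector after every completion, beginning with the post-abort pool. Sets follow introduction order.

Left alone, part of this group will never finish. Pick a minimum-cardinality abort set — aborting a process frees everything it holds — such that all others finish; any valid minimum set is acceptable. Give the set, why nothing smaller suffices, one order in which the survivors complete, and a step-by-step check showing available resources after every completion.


Minimum abort set: task-0 and task-8.
Key observation: aborting task-0 and task-8 returns (0, 5, 2), and task-3 — hopeless before — runs at step 4 with the returned capacity in the pool.
Why nothing smaller works — every single abort fails: task-4 alone leaves task-3 blocked (short on R3); task-3 alone leaves task-0 blocked (short on R3); task-2 alone leaves task-3 blocked (short on R3); task-0 alone leaves task-3 blocked (short on R3); task-8 alone leaves task-3 blocked (short on R3); task-7 alone leaves task-3 blocked (short on R3).
The survivors complete as task-2, task-7, task-4, task-3. Step-by-step check (starting from the post-abort pool):
  pool = (3, 7, 2)
  task-2: need (1, 1, 0) fits (3, 7, 2); releases (2, 3, 0), pool now (5, 10, 2)
  task-7: need (5, 4, 0) fits (5, 10, 2); releases (2, 3, 0), pool now (7, 13, 2)
  task-4: need (7, 8, 0) fits (7, 13, 2); releases (3, 0, 2), pool now (10, 13, 4)
  task-3: need (1, 2, 4) fits (10, 13, 4); releases (1, 0, 1), pool now (11, 13, 5)


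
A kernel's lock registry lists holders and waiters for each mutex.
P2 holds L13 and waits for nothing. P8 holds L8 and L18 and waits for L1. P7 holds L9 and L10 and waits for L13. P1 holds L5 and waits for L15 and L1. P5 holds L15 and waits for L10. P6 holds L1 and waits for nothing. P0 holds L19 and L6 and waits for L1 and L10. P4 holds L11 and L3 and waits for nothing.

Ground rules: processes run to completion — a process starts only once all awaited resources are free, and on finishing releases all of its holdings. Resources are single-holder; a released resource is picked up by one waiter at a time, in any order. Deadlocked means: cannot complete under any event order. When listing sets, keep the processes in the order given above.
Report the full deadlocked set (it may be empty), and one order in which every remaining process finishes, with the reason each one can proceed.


Nothing here is deadlocked.
Key observation: no waiting chain loops back on itself — every chain ends at a process that waits on nothing, so everyone eventually runs.
One completion order for the rest: P4, P6, P2, P7, P8, P5, P0, P1.
Check, step by step:
  run P4 (it waits on nothing); releases L11 and L3
  run P6 (it waits on nothing); releases L1
  run P2 (it waits on nothing); releases L13
  P7 waits on L13 — all released -> runs and releases L9 and L10
  P8 waits on L1 — all released -> runs and releases L8 and L18
  P5 waits on L10 — all released -> runs and releases L15
  P0 waits on L1 and L10 — all released -> runs and releases L19 and L6
  P1 waits on L15 and L1 — all released -> runs and releases L5


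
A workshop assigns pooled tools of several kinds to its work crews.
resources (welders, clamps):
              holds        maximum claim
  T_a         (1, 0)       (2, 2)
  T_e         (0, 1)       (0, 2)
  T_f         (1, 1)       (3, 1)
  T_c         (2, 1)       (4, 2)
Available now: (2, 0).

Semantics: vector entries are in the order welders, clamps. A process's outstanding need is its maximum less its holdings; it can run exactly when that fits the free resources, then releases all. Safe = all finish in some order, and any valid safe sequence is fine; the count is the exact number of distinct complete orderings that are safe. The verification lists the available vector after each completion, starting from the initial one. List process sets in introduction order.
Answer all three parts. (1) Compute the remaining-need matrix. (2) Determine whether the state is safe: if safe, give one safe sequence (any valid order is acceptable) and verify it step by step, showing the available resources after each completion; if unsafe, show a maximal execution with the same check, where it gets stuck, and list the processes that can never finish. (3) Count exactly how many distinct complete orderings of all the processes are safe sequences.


(1) Remaining need (order welders, clamps):
  T_a: (1, 2)
  T_e: (0, 1)
  T_f: (2, 0)
  T_c: (2, 1)
(2) SAFE, for example via the order T_f, T_e, T_c, T_a.
Key observation: at T_f the run first touches a limit — (2, 0) against (2, 0), exact on a resource it actually requests.
Verifying each step:
  pool = (2, 0)
  run T_f (needs (2, 0), free (2, 0)); after release of (1, 1) the pool is (3, 1)
  run T_e (needs (0, 1), free (3, 1)); after release of (0, 1) the pool is (3, 2)
  run T_c (needs (2, 1), free (3, 2)); after release of (2, 1) the pool is (5, 3)
  run T_a (needs (1, 2), free (5, 3)); after release of (1, 0) the pool is (6, 3)
(3) Precisely 4 of the possible complete orderings are safe sequences.


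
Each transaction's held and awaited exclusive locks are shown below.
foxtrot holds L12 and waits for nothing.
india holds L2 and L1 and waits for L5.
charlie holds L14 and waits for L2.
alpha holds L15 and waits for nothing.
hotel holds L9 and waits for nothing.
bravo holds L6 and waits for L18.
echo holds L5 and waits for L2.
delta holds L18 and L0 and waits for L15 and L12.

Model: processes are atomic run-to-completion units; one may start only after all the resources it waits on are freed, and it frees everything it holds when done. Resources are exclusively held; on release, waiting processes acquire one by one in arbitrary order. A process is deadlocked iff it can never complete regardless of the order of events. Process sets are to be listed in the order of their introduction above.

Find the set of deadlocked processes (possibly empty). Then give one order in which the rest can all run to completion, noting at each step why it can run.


Deadlocked set: india, charlie and echo.
Key observation: the waits loop around india -> echo -> india with no way out; charlie waits into the deadlock from upstream.
One completion order for the rest: foxtrot, hotel, alpha, delta, bravo.
Walking it through:
  foxtrot: no waits; runs immediately, freeing L12
  hotel: no waits; runs immediately, freeing L9
  alpha: no waits; runs immediately, freeing L15
  delta: everything it awaited (L15 and L12) is free; runs, freeing L18 and L0
  bravo: everything it awaited (L18) is free; runs, freeing L6


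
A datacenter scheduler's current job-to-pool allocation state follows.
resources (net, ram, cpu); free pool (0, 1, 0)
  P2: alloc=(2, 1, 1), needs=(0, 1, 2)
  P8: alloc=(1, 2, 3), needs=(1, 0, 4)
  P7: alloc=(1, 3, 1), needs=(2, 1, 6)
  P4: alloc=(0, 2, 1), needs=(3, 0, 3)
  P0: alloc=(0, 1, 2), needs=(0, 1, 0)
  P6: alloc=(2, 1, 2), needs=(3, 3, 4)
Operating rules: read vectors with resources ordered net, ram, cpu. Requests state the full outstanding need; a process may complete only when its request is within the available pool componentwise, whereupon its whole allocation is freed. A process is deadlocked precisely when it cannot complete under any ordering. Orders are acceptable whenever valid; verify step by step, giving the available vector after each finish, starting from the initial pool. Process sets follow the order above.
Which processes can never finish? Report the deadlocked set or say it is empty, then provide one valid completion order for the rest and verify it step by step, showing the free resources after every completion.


Deadlocked set: P8, P7, P4 and P6.
Key observation: after P0, P2 the pool peaks at (2, 3, 3), and each blocked process is short somewhere: P8 on cpu; P7 on cpu; P4 on net; P6 on net, cpu.
One completion order for the rest: P0, P2. Check, step by step:
  pool = (0, 1, 0)
  P0 needs (0, 1, 0) <= (0, 1, 0) -> finishes; pool += (0, 1, 2) = (0, 2, 2)
  P2 needs (0, 1, 2) <= (0, 2, 2) -> finishes; pool += (2, 1, 1) = (2, 3, 3)
None of the blocked processes ever fits:
  P8 cannot run: need (1, 0, 4) vs free (2, 3, 3) (insufficient cpu)
  P7 cannot run: need (2, 1, 6) vs free (2, 3, 3) (insufficient cpu)
  P4 cannot run: need (3, 0, 3) vs free (2, 3, 3) (insufficient net)
  P6 cannot run: need (3, 3, 4) vs free (2, 3, 3) (insufficient net and cpu)


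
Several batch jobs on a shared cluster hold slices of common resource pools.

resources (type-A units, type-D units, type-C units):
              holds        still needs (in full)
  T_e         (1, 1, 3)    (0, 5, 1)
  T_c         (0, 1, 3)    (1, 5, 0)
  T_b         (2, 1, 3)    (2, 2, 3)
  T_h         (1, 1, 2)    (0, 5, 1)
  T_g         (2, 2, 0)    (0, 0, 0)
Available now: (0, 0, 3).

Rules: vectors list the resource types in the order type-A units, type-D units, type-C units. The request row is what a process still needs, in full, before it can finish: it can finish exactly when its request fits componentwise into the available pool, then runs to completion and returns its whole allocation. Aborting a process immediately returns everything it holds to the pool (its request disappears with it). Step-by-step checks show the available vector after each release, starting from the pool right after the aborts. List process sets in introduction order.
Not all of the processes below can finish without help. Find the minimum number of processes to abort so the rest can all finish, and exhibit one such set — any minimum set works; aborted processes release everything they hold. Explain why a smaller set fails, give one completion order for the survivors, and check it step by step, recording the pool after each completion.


Minimum abort set: T_c and T_h.
Key observation: the returned (1, 2, 5) from T_c and T_h is what brings T_e — unrunnable before, under any order — into play at step 3.
No one abort is enough; case by case: T_e alone leaves T_c blocked (short on type-D units); T_c alone leaves T_e blocked (short on type-D units); T_b alone leaves T_e blocked (short on type-D units); T_h alone leaves T_e blocked (short on type-D units); T_g alone leaves T_e blocked (short on type-D units).
Survivors finish in the order: T_g, T_b, T_e. Check, step by step (pool after the aborts first):
  pool = (1, 2, 8)
  run T_g (needs (0, 0, 0), free (1, 2, 8)); after release of (2, 2, 0) the pool is (3, 4, 8)
  run T_b (needs (2, 2, 3), free (3, 4, 8)); after release of (2, 1, 3) the pool is (5, 5, 11)
  run T_e (needs (0, 5, 1), free (5, 5, 11)); after release of (1, 1, 3) the pool is (6, 6, 14)


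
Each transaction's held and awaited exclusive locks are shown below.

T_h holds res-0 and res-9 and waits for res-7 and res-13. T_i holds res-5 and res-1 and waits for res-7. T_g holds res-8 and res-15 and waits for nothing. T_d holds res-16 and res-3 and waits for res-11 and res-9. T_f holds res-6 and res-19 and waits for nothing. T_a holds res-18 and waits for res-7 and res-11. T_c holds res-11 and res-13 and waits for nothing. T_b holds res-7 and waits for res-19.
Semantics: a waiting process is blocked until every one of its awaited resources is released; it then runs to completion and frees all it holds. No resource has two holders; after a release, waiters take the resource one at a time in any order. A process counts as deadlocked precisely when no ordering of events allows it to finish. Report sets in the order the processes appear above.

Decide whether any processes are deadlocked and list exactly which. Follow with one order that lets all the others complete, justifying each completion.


No process is deadlocked.
Key observation: the wait relation is loop-free; peeling off processes with no waits unwinds the whole state.
The rest can finish in the order T_f, T_g, T_b, T_c, T_h, T_a, T_i, T_d.
Walking it through:
  T_f: no waits; runs immediately, freeing res-6 and res-19
  T_g: no waits; runs immediately, freeing res-8 and res-15
  T_b: everything it awaited (res-19) is free; runs, freeing res-7
  T_c: no waits; runs immediately, freeing res-11 and res-13
  T_h: everything it awaited (res-7 and res-13) is free; runs, freeing res-0 and res-9
  T_a: everything it awaited (res-7 and res-11) is free; runs, freeing res-18
  T_i: everything it awaited (res-7) is free; runs, freeing res-5 and res-1
  T_d: everything it awaited (res-11 and res-9) is free; runs, freeing res-16 and res-3


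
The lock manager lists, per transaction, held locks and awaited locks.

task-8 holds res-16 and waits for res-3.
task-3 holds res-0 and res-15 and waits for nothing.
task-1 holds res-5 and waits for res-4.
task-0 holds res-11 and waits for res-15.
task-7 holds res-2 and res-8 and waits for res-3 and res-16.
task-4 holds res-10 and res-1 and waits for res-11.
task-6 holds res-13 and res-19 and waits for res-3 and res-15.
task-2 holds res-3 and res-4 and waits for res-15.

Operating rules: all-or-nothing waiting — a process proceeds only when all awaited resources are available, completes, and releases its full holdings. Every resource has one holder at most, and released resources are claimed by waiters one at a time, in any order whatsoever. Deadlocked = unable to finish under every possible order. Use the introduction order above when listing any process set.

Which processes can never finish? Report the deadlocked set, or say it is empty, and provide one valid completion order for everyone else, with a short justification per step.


Nothing here is deadlocked.
Key observation: the wait graph is acyclic; completion cascades from the unblocked processes through everyone else.
A valid finishing order for the others: task-3, task-2, task-6, task-8, task-1, task-0, task-4, task-7.
Walking it through:
  run task-3 (it waits on nothing); releases res-0 and res-15
  run task-2 (all its waits — res-15 — are resolved); releases res-3 and res-4
  run task-6 (all its waits — res-3 and res-15 — are resolved); releases res-13 and res-19
  run task-8 (all its waits — res-3 — are resolved); releases res-16
  run task-1 (all its waits — res-4 — are resolved); releases res-5
  run task-0 (all its waits — res-15 — are resolved); releases res-11
  run task-4 (all its waits — res-11 — are resolved); releases res-10 and res-1
  run task-7 (all its waits — res-3 and res-16 — are resolved); releases res-2 and res-8


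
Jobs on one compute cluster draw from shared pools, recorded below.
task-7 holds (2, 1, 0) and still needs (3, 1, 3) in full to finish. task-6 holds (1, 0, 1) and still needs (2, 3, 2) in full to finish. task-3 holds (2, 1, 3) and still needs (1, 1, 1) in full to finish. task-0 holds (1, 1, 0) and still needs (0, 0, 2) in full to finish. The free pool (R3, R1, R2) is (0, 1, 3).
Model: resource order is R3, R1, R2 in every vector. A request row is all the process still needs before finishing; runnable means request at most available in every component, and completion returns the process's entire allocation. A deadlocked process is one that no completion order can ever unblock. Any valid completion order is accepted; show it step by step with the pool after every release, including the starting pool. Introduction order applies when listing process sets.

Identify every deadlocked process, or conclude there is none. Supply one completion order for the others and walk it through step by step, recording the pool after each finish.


No process is deadlocked.
Key observation: starting with task-0, each completion frees enough for the next — no one is permanently blocked.
One completion order for the rest: task-0, task-3, task-6, task-7. Check, step by step:
  pool = (0, 1, 3)
  task-0: need (0, 0, 2) fits (0, 1, 3); releases (1, 1, 0), pool now (1, 2, 3)
  task-3: need (1, 1, 1) fits (1, 2, 3); releases (2, 1, 3), pool now (3, 3, 6)
  task-6: need (2, 3, 2) fits (3, 3, 6); releases (1, 0, 1), pool now (4, 3, 7)
  task-7: need (3, 1, 3) fits (4, 3, 7); releases (2, 1, 0), pool now (6, 4, 7)


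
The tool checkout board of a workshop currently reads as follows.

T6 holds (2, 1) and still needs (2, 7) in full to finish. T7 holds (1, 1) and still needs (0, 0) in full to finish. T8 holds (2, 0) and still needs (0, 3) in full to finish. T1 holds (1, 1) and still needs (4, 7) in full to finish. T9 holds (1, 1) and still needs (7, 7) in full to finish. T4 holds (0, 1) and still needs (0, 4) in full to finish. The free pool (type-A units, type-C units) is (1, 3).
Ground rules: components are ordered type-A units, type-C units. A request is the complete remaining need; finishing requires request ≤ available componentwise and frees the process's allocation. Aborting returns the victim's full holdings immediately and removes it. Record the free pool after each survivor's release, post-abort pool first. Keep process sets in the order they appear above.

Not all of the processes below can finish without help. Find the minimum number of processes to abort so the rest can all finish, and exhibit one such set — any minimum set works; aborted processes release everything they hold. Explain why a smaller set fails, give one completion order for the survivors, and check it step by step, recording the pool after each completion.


Abort T1 and T9.
Key observation: before aborting T1 and T9, T6 was permanently blocked — no order could ever run it; afterwards it completes at step 3.
Why nothing smaller works — every single abort fails: T6 alone leaves T1 blocked (short on type-C units); T7 alone leaves T6 blocked (short on type-C units); T8 alone leaves T6 blocked (short on type-C units); T1 alone leaves T6 blocked (short on type-C units); T9 alone leaves T6 blocked (short on type-C units); T4 alone leaves T6 blocked (short on type-C units).
One survivor order: T7, T4, T6, T8. Step-by-step check (post-abort pool first):
  pool = (3, 5)
  T7 needs (0, 0) <= (3, 5) -> finishes; pool += (1, 1) = (4, 6)
  T4 needs (0, 4) <= (4, 6) -> finishes; pool += (0, 1) = (4, 7)
  T6 needs (2, 7) <= (4, 7) -> finishes; pool += (2, 1) = (6, 8)
  T8 needs (0, 3) <= (6, 8) -> finishes; pool += (2, 0) = (8, 8)
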